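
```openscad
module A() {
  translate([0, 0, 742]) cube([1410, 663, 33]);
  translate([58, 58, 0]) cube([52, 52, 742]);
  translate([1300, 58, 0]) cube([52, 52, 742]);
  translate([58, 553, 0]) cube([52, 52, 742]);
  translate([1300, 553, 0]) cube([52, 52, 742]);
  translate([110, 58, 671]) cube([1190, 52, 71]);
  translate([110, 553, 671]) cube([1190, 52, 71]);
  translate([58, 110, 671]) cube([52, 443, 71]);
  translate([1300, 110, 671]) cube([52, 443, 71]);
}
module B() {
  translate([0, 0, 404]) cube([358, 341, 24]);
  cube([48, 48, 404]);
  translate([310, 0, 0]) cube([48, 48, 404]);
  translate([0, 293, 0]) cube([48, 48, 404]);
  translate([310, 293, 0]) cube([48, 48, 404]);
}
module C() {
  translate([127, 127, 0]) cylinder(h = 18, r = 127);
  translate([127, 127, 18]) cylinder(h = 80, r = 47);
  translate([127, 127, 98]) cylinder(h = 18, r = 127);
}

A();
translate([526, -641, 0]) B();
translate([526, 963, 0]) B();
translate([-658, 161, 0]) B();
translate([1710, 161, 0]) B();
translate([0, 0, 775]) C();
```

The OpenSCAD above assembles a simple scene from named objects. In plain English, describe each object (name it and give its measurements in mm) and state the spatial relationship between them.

A is a table with a 1410×663 mm rectangular top, 33 mm thick, top surface at z = 775 mm, supported by four 52×52 mm square legs, each inset 58 mm from the nearest pair of top edges, running from the floor. Four apron rails, 52 mm thick and 71 mm tall, run between adjacent legs with their top edges flush with the underside of the top and their outer faces flush with the legs' outer faces.

B is a four-legged stool. The seat is 358×341 mm, 24 mm thick, top at z = 428 mm. It stands on four square legs, each 48×48 mm in cross-section, from z = 0 to the seat underside, each flush with a corner of the seat.

C is a spool: two coaxial disc flanges of radius 127 mm and thickness 18 mm, joined by a core cylinder of radius 47 mm and height 80 mm. The lower flange rests on z = 0 and the three cylinders share a vertical axis.

Four stools sit around the table at the −y, +y, −x, +x sides. The spool is on top of the table.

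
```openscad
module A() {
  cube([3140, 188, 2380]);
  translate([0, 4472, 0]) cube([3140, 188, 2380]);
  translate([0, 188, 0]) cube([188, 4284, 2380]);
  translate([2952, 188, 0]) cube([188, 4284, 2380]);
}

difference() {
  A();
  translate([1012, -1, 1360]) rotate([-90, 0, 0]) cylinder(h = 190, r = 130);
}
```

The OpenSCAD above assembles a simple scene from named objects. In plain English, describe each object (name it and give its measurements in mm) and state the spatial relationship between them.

A is a box-shaped house frame (walls only): outside footprint 3140×4660 mm, wall height 2380 mm, wall thickness 188 mm. The two y-facing walls run the full x-width; the two x-facing walls fit between the inner faces of the y-facing walls.

The house frame has a circular hole of radius 130 mm through its front wall, centred at (x = 1012, z = 1360).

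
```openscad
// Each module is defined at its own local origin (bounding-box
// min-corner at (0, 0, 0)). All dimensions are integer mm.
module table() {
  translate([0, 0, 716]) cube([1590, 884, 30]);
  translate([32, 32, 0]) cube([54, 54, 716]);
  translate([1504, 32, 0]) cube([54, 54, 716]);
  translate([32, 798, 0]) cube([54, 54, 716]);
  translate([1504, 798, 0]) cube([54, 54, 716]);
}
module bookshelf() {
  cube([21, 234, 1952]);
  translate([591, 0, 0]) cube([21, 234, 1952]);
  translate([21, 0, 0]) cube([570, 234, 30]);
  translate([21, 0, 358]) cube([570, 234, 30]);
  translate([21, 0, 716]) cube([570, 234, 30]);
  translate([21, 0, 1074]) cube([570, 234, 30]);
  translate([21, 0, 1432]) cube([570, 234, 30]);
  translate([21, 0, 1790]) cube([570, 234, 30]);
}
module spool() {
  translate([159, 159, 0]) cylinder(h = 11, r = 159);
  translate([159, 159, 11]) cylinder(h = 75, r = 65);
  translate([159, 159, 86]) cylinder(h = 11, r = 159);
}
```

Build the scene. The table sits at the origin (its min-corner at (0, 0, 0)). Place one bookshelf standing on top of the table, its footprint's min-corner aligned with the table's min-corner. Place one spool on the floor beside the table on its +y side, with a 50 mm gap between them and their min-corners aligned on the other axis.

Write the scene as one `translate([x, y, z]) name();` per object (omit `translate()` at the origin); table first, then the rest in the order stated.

table();
translate([0, 0, 746]) bookshelf();
translate([0, 934, 0]) spool();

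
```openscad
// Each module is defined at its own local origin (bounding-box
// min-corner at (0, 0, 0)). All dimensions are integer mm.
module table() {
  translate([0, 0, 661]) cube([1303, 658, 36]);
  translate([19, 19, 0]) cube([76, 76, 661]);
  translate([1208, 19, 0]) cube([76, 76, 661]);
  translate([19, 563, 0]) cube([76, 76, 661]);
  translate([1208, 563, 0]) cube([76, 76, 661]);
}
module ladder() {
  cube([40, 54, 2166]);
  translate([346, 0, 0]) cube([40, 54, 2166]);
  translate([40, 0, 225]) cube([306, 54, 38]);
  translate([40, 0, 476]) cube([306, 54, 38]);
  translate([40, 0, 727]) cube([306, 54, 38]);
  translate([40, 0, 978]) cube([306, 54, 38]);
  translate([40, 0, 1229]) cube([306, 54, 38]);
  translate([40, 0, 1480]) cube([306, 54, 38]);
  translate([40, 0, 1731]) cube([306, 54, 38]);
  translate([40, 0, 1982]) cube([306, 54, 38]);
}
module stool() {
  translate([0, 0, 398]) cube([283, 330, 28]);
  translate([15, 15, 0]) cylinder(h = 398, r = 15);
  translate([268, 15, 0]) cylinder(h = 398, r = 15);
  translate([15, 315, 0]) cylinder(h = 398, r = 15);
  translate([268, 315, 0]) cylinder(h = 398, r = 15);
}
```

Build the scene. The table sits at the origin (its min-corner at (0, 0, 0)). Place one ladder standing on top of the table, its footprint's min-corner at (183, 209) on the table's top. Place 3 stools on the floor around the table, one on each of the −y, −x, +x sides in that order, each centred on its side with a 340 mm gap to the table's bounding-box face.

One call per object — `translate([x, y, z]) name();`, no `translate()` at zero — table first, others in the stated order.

table();
translate([183, 209, 697]) ladder();
translate([510, -670, 0]) stool();
translate([-623, 164, 0]) stool();
translate([1643, 164, 0]) stool();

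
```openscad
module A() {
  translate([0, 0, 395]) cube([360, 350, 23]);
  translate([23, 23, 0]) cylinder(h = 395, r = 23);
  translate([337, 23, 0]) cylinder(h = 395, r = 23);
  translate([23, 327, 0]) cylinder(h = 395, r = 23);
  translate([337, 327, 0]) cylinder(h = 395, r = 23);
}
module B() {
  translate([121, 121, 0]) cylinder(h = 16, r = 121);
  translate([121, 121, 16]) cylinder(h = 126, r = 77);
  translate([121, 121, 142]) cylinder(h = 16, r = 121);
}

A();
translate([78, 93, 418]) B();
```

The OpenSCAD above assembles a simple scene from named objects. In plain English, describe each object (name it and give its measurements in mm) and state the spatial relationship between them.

A is a simple wooden stool: a rectangular seat 360 mm (x) by 350 mm (y), 23 mm thick, top face at z = 418 mm, on four round legs, each 46 mm in diameter. The legs rest on z = 0, each leg's axis is inset half a diameter from the nearest pair of seat edges (so the leg's bounding box is flush with the corner).

B is a spool: two coaxial disc flanges of radius 121 mm and thickness 16 mm, joined by a core cylinder of radius 77 mm and height 126 mm. The lower flange rests on z = 0 and the three cylinders share a vertical axis.

The spool is on top of the stool.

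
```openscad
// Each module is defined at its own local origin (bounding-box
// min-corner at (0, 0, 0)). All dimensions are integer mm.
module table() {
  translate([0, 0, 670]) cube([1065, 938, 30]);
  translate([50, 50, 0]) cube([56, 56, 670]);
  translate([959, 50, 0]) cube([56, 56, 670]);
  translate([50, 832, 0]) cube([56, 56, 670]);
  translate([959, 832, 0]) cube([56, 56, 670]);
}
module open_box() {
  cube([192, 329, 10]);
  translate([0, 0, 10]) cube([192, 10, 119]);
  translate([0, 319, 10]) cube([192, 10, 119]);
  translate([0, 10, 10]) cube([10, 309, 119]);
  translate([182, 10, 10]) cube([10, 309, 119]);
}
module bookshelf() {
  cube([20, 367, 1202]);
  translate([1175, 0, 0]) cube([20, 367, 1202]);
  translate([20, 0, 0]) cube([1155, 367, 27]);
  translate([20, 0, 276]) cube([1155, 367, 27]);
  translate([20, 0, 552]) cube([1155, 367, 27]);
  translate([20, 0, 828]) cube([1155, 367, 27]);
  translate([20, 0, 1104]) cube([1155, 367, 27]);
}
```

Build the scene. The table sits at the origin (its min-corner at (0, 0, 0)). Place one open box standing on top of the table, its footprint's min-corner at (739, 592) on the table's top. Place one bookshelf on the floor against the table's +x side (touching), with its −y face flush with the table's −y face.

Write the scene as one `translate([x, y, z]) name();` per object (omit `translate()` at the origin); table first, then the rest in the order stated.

table();
translate([739, 592, 700]) open_box();
translate([1065, 0, 0]) bookshelf();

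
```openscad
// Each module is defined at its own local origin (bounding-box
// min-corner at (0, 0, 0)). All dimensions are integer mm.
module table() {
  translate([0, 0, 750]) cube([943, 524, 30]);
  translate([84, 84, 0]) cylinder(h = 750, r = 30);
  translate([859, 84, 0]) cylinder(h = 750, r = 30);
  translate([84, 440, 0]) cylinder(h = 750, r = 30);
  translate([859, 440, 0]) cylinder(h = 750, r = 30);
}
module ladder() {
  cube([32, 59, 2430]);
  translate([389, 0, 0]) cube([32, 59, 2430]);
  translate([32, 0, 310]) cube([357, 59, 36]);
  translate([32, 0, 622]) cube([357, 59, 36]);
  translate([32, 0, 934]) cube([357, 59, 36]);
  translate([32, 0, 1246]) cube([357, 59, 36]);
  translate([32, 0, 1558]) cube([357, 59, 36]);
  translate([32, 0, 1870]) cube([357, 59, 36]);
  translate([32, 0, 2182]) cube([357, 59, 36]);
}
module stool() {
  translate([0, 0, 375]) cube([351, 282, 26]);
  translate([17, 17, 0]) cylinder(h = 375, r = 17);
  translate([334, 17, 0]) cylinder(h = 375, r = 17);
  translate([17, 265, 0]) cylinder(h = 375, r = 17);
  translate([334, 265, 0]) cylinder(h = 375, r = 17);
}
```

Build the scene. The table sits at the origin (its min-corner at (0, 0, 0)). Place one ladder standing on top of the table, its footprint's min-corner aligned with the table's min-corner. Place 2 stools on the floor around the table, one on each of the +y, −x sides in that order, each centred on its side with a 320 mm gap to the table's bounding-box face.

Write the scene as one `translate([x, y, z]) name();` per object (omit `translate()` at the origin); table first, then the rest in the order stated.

table();
translate([0, 0, 780]) ladder();
translate([296, 844, 0]) stool();
translate([-671, 121, 0]) stool();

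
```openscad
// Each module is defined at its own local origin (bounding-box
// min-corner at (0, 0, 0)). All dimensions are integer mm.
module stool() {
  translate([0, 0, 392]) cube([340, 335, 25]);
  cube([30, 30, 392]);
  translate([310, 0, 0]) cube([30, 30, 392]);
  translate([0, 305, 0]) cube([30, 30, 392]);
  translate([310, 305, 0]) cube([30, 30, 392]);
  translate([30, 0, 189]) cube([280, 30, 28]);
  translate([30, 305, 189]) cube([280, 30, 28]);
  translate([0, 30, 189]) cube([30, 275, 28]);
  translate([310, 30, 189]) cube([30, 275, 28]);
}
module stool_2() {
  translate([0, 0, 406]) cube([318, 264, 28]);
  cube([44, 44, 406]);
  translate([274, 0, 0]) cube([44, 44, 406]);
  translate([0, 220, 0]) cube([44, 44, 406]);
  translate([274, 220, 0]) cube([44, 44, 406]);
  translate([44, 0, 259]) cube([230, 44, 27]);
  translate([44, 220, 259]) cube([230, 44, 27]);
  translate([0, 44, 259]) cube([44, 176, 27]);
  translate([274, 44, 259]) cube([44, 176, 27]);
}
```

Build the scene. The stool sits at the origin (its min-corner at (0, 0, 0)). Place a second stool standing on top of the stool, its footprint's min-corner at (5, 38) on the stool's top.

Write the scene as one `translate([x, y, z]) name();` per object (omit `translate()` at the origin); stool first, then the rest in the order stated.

stool();
translate([5, 38, 417]) stool_2();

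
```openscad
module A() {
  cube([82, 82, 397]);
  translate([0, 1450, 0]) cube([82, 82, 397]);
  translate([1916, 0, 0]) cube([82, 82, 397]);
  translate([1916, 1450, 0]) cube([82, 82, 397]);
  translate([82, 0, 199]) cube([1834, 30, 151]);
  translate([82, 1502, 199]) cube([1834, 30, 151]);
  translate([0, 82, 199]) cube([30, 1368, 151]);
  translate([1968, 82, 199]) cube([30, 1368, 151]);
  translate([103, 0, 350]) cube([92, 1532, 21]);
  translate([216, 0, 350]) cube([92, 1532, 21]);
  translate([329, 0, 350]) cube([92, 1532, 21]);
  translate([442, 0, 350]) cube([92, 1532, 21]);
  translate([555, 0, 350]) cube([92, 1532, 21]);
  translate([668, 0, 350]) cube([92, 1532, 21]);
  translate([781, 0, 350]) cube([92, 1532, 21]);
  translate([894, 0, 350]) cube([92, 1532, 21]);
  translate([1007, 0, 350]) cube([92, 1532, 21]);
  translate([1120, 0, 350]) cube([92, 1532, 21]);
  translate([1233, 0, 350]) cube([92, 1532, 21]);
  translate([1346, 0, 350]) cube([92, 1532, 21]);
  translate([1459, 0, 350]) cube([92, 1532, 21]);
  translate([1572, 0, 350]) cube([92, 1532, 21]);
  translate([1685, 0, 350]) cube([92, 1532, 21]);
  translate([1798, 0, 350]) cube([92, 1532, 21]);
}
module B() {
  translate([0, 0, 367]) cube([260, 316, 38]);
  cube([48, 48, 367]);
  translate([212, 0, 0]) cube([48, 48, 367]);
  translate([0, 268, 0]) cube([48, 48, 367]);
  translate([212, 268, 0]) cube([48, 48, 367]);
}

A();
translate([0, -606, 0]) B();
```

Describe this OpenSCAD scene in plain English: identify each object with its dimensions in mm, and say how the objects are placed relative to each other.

A is a bed frame 1998 mm long (x) by 1532 mm wide (y). Four 82×82 mm corner posts, 397 mm tall, at the corners of the footprint. Four rails of 30 mm thickness and 151 mm height run between adjacent posts with their undersides at z = 199 mm, their outer faces flush with the outside of the frame (the two x-running rails run between the posts' inner faces; the two y-running rails run between the posts' inner faces). 16 slats, each 92 mm wide (x) and 21 mm thick, lie across the top of the two x-running rails, running the full 1532 mm width of the frame in y; the slats are evenly spaced along x between the inner faces of the end posts with equal gaps (rounded down to the nearest mm) at the −x end and between each pair — any rounding remainder accumulates at the +x end.

B is a simple wooden stool: a rectangular seat 260 mm (x) by 316 mm (y), 38 mm thick, top face at z = 405 mm, on four square legs, each 48×48 mm in cross-section. The legs rest on z = 0, each flush with a corner of the seat.

The stool is on the floor beside the bed frame on its −y side.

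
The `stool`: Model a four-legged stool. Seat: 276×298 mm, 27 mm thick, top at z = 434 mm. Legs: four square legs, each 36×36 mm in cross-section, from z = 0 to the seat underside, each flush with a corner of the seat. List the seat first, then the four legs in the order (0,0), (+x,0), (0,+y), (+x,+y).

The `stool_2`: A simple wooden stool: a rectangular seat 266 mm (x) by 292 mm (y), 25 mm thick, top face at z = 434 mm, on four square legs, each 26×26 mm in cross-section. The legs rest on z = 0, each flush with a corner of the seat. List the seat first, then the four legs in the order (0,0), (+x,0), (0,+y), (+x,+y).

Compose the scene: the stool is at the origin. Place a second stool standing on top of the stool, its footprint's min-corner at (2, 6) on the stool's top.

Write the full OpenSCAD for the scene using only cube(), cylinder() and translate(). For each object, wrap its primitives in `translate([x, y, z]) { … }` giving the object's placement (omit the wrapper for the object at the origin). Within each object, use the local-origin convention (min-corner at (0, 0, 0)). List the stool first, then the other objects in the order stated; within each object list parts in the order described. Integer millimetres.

translate([0, 0, 407]) cube([276, 298, 27]);
cube([36, 36, 407]);
translate([240, 0, 0]) cube([36, 36, 407]);
translate([0, 262, 0]) cube([36, 36, 407]);
translate([240, 262, 0]) cube([36, 36, 407]);
translate([2, 6, 434]) {
  translate([0, 0, 409]) cube([266, 292, 25]);
  cube([26, 26, 409]);
  translate([240, 0, 0]) cube([26, 26, 409]);
  translate([0, 266, 0]) cube([26, 26, 409]);
  translate([240, 266, 0]) cube([26, 26, 409]);
}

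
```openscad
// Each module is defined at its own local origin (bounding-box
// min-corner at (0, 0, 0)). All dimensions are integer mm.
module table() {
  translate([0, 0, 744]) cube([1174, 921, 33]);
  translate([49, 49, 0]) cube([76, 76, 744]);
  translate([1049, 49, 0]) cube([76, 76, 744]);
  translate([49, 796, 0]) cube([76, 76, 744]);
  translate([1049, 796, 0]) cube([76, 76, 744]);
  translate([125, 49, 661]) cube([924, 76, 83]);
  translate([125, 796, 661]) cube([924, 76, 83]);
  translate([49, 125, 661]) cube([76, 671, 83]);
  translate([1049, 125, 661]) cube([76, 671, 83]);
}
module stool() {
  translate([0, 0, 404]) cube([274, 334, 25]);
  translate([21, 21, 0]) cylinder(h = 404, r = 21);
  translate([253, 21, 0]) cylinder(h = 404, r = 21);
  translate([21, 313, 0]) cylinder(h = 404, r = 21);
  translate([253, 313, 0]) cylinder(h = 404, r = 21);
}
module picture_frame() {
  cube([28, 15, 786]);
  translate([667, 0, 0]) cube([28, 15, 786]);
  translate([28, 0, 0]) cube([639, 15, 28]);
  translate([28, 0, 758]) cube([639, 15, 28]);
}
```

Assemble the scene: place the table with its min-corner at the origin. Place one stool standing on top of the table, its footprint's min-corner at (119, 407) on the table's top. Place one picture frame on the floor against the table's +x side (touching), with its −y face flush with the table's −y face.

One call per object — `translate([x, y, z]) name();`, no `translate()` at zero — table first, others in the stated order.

table();
translate([119, 407, 777]) stool();
translate([1174, 0, 0]) picture_frame();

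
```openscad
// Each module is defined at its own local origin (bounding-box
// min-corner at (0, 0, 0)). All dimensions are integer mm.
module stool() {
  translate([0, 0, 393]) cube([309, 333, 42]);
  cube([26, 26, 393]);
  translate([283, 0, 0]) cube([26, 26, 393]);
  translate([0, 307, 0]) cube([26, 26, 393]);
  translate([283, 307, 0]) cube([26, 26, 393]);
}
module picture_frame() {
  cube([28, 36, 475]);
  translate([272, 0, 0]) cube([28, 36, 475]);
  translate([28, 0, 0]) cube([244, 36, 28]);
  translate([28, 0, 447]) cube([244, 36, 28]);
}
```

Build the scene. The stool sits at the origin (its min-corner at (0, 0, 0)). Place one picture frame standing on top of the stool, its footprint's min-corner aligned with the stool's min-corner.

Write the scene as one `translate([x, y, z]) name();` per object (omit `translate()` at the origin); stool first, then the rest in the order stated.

stool();
translate([0, 0, 435]) picture_frame();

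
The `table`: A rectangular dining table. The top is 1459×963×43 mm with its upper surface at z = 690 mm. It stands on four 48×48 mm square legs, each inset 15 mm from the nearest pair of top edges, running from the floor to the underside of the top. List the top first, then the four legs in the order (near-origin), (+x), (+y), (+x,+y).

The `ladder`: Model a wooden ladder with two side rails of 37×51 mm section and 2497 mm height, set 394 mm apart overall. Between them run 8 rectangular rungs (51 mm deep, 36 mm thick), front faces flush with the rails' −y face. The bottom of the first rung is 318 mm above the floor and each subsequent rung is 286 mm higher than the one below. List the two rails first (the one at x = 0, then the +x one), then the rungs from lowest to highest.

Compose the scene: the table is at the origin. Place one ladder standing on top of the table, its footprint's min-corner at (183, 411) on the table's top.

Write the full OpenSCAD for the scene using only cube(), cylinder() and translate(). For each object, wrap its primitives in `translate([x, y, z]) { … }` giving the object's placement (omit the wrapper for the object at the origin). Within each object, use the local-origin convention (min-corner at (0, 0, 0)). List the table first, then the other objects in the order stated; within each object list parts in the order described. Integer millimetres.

translate([0, 0, 647]) cube([1459, 963, 43]);
translate([15, 15, 0]) cube([48, 48, 647]);
translate([1396, 15, 0]) cube([48, 48, 647]);
translate([15, 900, 0]) cube([48, 48, 647]);
translate([1396, 900, 0]) cube([48, 48, 647]);
translate([183, 411, 690]) {
  cube([37, 51, 2497]);
  translate([357, 0, 0]) cube([37, 51, 2497]);
  translate([37, 0, 318]) cube([320, 51, 36]);
  translate([37, 0, 604]) cube([320, 51, 36]);
  translate([37, 0, 890]) cube([320, 51, 36]);
  translate([37, 0, 1176]) cube([320, 51, 36]);
  translate([37, 0, 1462]) cube([320, 51, 36]);
  translate([37, 0, 1748]) cube([320, 51, 36]);
  translate([37, 0, 2034]) cube([320, 51, 36]);
  translate([37, 0, 2320]) cube([320, 51, 36]);
}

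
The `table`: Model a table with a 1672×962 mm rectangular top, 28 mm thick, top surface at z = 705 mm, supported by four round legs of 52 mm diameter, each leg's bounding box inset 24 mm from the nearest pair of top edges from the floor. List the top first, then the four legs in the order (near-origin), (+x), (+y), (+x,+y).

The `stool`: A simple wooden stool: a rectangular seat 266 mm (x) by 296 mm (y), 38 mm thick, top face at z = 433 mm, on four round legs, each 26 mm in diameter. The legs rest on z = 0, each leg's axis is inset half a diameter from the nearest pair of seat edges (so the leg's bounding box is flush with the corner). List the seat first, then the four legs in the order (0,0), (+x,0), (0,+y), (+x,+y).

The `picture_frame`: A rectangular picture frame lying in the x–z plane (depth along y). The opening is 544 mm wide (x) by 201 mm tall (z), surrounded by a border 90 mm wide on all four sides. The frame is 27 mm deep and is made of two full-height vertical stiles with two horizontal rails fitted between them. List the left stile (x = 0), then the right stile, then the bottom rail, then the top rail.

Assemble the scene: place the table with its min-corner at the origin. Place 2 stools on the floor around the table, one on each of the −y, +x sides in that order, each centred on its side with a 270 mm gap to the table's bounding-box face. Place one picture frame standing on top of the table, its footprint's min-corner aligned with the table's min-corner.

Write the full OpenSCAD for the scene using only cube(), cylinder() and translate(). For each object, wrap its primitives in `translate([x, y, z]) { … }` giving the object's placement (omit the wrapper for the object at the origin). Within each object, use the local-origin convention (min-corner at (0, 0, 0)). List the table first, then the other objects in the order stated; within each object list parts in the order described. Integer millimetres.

translate([0, 0, 677]) cube([1672, 962, 28]);
translate([50, 50, 0]) cylinder(h = 677, r = 26);
translate([1622, 50, 0]) cylinder(h = 677, r = 26);
translate([50, 912, 0]) cylinder(h = 677, r = 26);
translate([1622, 912, 0]) cylinder(h = 677, r = 26);
translate([703, -566, 0]) {
  translate([0, 0, 395]) cube([266, 296, 38]);
  translate([13, 13, 0]) cylinder(h = 395, r = 13);
  translate([253, 13, 0]) cylinder(h = 395, r = 13);
  translate([13, 283, 0]) cylinder(h = 395, r = 13);
  translate([253, 283, 0]) cylinder(h = 395, r = 13);
}
translate([1942, 333, 0]) {
  translate([0, 0, 395]) cube([266, 296, 38]);
  translate([13, 13, 0]) cylinder(h = 395, r = 13);
  translate([253, 13, 0]) cylinder(h = 395, r = 13);
  translate([13, 283, 0]) cylinder(h = 395, r = 13);
  translate([253, 283, 0]) cylinder(h = 395, r = 13);
}
translate([0, 0, 705]) {
  cube([90, 27, 381]);
  translate([634, 0, 0]) cube([90, 27, 381]);
  translate([90, 0, 0]) cube([544, 27, 90]);
  translate([90, 0, 291]) cube([544, 27, 90]);
}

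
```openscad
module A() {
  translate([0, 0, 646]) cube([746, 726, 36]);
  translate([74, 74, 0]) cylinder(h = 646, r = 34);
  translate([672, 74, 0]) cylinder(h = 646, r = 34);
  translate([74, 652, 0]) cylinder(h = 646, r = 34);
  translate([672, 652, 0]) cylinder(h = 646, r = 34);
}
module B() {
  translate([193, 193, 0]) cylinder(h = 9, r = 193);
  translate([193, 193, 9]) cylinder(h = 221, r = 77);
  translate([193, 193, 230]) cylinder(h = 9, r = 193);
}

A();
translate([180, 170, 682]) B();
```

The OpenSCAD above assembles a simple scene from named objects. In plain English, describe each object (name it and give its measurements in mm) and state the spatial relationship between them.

A is a table with a 746×726 mm rectangular top, 36 mm thick, top surface at z = 682 mm, supported by four round legs of 68 mm diameter, each leg's bounding box inset 40 mm from the nearest pair of top edges, running from the floor.

B is a spool: two coaxial disc flanges of radius 193 mm and thickness 9 mm, joined by a core cylinder of radius 77 mm and height 221 mm. The lower flange rests on z = 0 and the three cylinders share a vertical axis.

The spool is on top of the table, centred.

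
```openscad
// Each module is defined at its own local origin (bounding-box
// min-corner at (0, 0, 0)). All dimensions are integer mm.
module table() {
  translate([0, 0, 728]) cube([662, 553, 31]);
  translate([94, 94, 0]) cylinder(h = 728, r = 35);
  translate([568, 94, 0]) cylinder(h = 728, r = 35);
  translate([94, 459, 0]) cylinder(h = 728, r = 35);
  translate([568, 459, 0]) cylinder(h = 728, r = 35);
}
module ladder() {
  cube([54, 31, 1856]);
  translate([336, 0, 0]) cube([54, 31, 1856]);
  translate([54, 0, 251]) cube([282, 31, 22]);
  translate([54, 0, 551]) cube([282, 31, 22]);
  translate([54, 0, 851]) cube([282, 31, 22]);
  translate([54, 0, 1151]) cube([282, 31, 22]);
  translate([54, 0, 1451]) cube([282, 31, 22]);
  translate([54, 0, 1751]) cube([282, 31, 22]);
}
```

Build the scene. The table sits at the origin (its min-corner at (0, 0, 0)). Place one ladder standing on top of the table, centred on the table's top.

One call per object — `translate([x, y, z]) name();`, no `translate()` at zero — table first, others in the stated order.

table();
translate([136, 261, 759]) ladder();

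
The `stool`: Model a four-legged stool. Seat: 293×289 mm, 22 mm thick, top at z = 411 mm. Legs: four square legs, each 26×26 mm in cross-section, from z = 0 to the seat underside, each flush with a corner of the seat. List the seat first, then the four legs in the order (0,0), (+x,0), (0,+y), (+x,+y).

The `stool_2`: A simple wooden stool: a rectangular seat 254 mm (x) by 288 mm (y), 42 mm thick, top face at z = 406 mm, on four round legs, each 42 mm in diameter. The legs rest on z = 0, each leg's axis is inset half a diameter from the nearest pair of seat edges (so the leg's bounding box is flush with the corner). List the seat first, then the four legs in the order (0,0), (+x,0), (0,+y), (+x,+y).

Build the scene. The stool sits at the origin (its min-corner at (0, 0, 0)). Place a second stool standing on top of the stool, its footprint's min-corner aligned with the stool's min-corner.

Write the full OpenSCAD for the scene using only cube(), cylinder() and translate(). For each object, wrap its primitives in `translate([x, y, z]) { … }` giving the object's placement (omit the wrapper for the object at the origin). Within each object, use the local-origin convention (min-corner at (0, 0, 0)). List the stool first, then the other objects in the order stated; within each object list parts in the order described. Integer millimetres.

translate([0, 0, 389]) cube([293, 289, 22]);
cube([26, 26, 389]);
translate([267, 0, 0]) cube([26, 26, 389]);
translate([0, 263, 0]) cube([26, 26, 389]);
translate([267, 263, 0]) cube([26, 26, 389]);
translate([0, 0, 411]) {
  translate([0, 0, 364]) cube([254, 288, 42]);
  translate([21, 21, 0]) cylinder(h = 364, r = 21);
  translate([233, 21, 0]) cylinder(h = 364, r = 21);
  translate([21, 267, 0]) cylinder(h = 364, r = 21);
  translate([233, 267, 0]) cylinder(h = 364, r = 21);
}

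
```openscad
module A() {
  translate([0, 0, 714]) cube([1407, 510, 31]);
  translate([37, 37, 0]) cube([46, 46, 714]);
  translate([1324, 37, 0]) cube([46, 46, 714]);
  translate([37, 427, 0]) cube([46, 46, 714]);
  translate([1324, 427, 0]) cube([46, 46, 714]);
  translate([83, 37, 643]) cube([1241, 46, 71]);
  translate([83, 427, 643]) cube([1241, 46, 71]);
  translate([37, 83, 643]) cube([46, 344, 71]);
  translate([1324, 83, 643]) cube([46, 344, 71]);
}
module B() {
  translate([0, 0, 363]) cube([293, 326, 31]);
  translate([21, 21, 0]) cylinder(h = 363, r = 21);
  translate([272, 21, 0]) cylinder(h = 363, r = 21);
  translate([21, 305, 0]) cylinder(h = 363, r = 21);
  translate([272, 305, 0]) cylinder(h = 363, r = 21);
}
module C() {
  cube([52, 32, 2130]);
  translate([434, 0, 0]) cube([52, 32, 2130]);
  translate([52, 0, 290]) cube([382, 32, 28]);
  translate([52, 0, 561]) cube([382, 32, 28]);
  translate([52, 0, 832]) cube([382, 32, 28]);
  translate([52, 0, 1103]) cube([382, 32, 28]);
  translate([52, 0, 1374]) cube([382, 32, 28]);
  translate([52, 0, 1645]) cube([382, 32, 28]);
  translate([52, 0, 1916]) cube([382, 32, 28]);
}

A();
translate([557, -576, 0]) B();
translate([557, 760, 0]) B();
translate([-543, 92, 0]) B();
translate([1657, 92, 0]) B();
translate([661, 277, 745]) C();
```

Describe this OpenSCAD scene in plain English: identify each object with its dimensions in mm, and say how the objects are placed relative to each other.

A is a table with a 1407×510 mm rectangular top, 31 mm thick, top surface at z = 745 mm, supported by four 46×46 mm square legs, each inset 37 mm from the nearest pair of top edges, running from the floor. Four apron rails, 46 mm thick and 71 mm tall, run between adjacent legs with their top edges flush with the underside of the top and their outer faces flush with the legs' outer faces.

B is a simple wooden stool: a rectangular seat 293 mm (x) by 326 mm (y), 31 mm thick, top face at z = 394 mm, on four round legs, each 42 mm in diameter. The legs rest on z = 0, each leg's axis is inset half a diameter from the nearest pair of seat edges (so the leg's bounding box is flush with the corner).

C is a wooden ladder with two side rails of 52×32 mm section and 2130 mm height, set 486 mm apart overall. Between them run 7 rectangular rungs (32 mm deep, 28 mm thick), front faces flush with the rails' −y face. The bottom of the first rung is 290 mm above the floor and each subsequent rung is 271 mm higher than the one below.

Four stools sit around the table at the −y, +y, −x, +x sides. The ladder is on top of the table.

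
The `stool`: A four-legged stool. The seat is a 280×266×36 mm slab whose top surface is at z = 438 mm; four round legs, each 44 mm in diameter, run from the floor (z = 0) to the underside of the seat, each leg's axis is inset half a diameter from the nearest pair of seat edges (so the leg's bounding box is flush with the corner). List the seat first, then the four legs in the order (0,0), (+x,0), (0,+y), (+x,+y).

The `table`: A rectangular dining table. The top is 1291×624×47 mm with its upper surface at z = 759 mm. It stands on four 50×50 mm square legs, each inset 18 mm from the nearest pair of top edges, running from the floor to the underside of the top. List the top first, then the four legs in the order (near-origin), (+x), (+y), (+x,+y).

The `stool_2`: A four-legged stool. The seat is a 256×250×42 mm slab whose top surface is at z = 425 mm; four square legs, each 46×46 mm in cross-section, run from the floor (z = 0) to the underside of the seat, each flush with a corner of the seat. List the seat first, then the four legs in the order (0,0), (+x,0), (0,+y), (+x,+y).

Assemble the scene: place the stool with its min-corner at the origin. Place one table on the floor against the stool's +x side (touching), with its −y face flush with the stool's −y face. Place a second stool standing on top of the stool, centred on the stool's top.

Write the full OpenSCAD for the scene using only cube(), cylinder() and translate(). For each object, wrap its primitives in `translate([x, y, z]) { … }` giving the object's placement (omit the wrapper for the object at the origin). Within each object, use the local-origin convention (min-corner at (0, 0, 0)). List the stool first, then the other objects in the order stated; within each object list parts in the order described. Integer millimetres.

translate([0, 0, 402]) cube([280, 266, 36]);
translate([22, 22, 0]) cylinder(h = 402, r = 22);
translate([258, 22, 0]) cylinder(h = 402, r = 22);
translate([22, 244, 0]) cylinder(h = 402, r = 22);
translate([258, 244, 0]) cylinder(h = 402, r = 22);
translate([280, 0, 0]) {
  translate([0, 0, 712]) cube([1291, 624, 47]);
  translate([18, 18, 0]) cube([50, 50, 712]);
  translate([1223, 18, 0]) cube([50, 50, 712]);
  translate([18, 556, 0]) cube([50, 50, 712]);
  translate([1223, 556, 0]) cube([50, 50, 712]);
}
translate([12, 8, 438]) {
  translate([0, 0, 383]) cube([256, 250, 42]);
  cube([46, 46, 383]);
  translate([210, 0, 0]) cube([46, 46, 383]);
  translate([0, 204, 0]) cube([46, 46, 383]);
  translate([210, 204, 0]) cube([46, 46, 383]);
}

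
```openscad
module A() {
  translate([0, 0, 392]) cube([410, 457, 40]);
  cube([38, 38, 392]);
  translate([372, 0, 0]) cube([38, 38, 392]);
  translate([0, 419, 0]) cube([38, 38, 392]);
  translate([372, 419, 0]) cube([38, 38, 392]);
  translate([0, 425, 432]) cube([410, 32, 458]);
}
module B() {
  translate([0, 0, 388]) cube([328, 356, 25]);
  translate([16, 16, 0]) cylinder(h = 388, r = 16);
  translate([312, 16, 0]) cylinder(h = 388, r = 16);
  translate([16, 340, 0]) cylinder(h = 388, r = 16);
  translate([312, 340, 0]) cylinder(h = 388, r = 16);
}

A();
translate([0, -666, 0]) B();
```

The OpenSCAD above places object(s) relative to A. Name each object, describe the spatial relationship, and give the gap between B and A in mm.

The stool's nearest face is 310 mm from the chair's −y face.

A is a chair. B is a stool. The stool is on the floor beside the chair on its −y side. The gap between the stool and the chair is 310 mm.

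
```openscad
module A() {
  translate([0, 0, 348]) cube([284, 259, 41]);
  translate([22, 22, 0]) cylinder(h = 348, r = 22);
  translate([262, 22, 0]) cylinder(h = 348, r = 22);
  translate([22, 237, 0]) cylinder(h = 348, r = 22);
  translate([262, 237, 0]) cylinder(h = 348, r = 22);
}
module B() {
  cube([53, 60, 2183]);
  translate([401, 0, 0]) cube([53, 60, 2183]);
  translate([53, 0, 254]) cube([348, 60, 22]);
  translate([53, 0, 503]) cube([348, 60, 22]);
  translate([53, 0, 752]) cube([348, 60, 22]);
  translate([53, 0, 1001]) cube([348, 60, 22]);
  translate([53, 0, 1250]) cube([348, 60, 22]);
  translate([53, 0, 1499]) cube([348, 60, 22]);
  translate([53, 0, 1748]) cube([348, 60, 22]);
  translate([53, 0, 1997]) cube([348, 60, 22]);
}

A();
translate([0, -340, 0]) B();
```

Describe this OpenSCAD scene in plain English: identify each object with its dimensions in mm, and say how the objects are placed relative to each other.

A is a four-legged stool. The seat is a 284×259×41 mm slab whose top surface is at z = 389 mm; four round legs, each 44 mm in diameter, run from the floor (z = 0) to the underside of the seat, each leg's axis is inset half a diameter from the nearest pair of seat edges (so the leg's bounding box is flush with the corner).

B is a straight ladder. Two 53×60 mm vertical rails, 2183 mm tall, stand 454 mm apart (outside-to-outside) with their front faces coplanar on the −y side. 8 rungs, each 60 mm deep and 22 mm tall, span between the inner faces of the rails, front faces flush with the rails. The lowest rung's underside is at z = 254 mm and rungs are spaced 249 mm apart (underside to underside).

The ladder is on the floor beside the stool on its −y side.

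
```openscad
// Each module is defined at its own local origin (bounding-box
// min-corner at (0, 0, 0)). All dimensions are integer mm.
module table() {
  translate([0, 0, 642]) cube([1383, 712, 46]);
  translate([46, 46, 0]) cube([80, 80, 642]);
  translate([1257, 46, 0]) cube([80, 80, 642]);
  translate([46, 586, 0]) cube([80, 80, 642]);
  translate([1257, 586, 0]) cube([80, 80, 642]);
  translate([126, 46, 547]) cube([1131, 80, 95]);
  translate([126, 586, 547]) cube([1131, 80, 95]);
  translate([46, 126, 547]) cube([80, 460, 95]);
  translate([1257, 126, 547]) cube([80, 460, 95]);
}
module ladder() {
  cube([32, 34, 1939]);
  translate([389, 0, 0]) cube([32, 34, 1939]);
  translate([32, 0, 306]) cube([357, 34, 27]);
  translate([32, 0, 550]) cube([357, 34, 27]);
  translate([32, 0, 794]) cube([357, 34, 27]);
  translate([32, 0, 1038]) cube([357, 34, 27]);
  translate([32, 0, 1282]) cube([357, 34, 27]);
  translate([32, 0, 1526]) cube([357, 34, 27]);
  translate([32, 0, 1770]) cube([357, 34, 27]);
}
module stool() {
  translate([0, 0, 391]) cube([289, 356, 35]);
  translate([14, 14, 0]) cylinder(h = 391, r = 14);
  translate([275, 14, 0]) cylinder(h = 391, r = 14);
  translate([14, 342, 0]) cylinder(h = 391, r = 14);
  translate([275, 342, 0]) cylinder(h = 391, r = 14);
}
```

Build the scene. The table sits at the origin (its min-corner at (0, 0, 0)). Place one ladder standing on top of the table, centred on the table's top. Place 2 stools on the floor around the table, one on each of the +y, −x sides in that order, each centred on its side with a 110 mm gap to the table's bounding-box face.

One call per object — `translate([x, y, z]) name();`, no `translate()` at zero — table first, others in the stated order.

table();
translate([481, 339, 688]) ladder();
translate([547, 822, 0]) stool();
translate([-399, 178, 0]) stool();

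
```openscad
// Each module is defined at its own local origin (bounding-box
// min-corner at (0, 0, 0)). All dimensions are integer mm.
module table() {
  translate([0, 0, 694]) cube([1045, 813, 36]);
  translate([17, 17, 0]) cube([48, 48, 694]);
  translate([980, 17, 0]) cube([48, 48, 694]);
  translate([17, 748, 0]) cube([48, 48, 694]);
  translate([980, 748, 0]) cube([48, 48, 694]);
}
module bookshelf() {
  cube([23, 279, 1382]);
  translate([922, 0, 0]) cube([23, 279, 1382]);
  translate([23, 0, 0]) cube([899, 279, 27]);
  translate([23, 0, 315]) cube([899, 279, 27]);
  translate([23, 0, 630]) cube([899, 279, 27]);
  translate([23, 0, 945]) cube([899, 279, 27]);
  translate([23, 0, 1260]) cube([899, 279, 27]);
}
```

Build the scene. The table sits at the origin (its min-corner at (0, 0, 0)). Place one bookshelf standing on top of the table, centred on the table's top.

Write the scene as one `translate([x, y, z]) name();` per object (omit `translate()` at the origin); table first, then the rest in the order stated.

table();
translate([50, 267, 730]) bookshelf();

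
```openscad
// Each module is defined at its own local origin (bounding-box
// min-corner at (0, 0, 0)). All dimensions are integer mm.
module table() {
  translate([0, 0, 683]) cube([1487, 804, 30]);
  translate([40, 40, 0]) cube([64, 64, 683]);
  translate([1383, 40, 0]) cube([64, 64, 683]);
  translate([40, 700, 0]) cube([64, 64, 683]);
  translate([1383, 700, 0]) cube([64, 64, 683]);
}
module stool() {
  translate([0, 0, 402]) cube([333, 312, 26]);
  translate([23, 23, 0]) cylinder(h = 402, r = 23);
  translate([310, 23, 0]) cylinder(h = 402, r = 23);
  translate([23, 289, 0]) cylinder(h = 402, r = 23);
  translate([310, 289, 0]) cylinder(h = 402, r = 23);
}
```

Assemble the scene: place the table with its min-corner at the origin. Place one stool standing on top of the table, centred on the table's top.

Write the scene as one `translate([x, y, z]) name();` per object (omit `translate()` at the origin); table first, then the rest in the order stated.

table();
translate([577, 246, 713]) stool();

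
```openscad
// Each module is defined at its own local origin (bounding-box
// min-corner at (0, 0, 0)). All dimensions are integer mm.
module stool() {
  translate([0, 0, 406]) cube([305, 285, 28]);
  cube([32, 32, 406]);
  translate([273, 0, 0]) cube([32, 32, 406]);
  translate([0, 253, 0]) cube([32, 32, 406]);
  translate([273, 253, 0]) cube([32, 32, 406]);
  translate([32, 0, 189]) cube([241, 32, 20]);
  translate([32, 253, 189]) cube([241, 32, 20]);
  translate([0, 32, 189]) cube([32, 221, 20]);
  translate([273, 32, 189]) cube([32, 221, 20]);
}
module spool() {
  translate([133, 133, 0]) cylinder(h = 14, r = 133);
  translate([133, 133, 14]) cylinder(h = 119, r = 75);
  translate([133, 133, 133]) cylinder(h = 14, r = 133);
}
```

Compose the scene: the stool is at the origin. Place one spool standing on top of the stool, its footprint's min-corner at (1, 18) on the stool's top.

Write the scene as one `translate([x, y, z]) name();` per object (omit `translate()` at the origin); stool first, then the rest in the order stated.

stool();
translate([1, 18, 434]) spool();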